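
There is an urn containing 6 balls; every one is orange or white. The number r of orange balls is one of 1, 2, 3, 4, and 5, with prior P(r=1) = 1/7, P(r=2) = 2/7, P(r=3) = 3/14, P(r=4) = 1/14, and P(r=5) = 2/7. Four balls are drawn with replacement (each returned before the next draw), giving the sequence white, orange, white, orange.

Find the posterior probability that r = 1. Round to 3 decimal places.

For each hypothesis, P(data | H) works out to: P(data | r = 1) = (5/6)(1/6)(5/6)(1/6) = 0.01929; P(data | r = 2) = (4/6)(2/6)(4/6)(2/6) = 0.049383; P(data | r = 3) = (3/6)(3/6)(3/6)(3/6) = 0.0625; P(data | r = 4) = (2/6)(4/6)(2/6)(4/6) = 0.049383; P(data | r = 5) = (1/6)(5/6)(1/6)(5/6) = 0.01929.
Weighting by the prior gives 1/7 · 0.01929 = 0.0027557, 2/7 · 0.049383 = 0.014109, 3/14 · 0.0625 = 0.013393, 1/14 · 0.049383 = 0.0035273, 2/7 · 0.01929 = 0.0055115; these sum to 0.039297.
So P(r = 1 | data) = (0.0027557) / (0.039297) = 0.070126.

0.070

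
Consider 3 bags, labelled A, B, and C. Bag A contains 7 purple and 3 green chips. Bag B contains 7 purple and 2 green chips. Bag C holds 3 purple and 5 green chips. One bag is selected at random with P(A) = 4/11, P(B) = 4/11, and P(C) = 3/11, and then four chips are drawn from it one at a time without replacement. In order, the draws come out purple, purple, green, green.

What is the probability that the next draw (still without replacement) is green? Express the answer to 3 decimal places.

0.369

The likelihood of the observed sequence under each hypothesis: P(data | bag A) = (7/10)(6/9)(3/8)(2/7) = 0.05; P(data | bag B) = (7/9)(6/8)(2/7)(1/6) = 0.027778; P(data | bag C) = (3/8)(2/7)(5/6)(4/5) = 0.071429.
The prior-weighted likelihoods are 4/11 · 0.05 = 0.018182, 4/11 · 0.027778 = 0.010101, 3/11 · 0.071429 = 0.019481; with total 0.047763.
The posterior is then P(bag A | data) = 0.38066, P(bag B | data) = 0.21148, P(bag C | data) = 0.40785.
The predictive probability is P(green next | data) = (1/6)(0.38066) + (0)(0.21148) + (3/4)(0.40785) = 0.36934.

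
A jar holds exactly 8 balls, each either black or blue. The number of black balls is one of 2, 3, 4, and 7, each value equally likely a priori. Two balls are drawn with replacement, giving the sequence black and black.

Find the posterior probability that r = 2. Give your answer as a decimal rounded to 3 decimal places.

Compute the likelihood of the observed sequence for each case: P(data | r = 2) = (2/8)(2/8) = 1/16; P(data | r = 3) = (3/8)(3/8) = 9/64; P(data | r = 4) = (4/8)(4/8) = 1/4; P(data | r = 7) = (7/8)(7/8) = 49/64.
The prior-weighted likelihoods are 1/4 · 1/16 = 1/64, 1/4 · 9/64 = 9/256, 1/4 · 1/4 = 1/16, 1/4 · 49/64 = 49/256; these sum to 39/128.
So P(r = 2 | data) = (1/64) / (39/128) = 2/39.

0.051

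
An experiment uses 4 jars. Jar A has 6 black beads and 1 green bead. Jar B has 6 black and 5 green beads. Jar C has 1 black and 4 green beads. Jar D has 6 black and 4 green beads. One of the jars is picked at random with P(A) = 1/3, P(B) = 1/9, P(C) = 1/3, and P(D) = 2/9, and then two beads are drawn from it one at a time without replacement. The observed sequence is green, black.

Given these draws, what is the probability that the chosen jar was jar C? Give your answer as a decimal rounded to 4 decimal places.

The likelihood of the observed sequence under each hypothesis: P(data | jar A) = (1/7)(6/6) = 0.14286; P(data | jar B) = (5/11)(6/10) = 0.27273; P(data | jar C) = (4/5)(1/4) = 0.2; P(data | jar D) = (4/10)(6/9) = 0.26667.
The prior-weighted likelihoods are 1/3 · 0.14286 = 0.047619, 1/9 · 0.27273 = 0.030303, 1/3 · 0.2 = 0.066667, 2/9 · 0.26667 = 0.059259; with total 0.20385.
So P(jar C | data) = (0.066667) / (0.20385) = 0.32704.

0.3270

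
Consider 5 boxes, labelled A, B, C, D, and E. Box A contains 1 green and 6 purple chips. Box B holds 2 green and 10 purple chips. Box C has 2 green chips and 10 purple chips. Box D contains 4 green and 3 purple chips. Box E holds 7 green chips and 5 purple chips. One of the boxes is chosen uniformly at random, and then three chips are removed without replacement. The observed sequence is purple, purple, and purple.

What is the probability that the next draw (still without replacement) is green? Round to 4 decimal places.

Compute the likelihood of the observed sequence for each case: P(data | box A) = (6/7)(5/6)(4/5) = 4/7; P(data | box B) = (10/12)(9/11)(8/10) = 6/11; P(data | box C) = (10/12)(9/11)(8/10) = 6/11; P(data | box D) = (3/7)(2/6)(1/5) = 1/35; P(data | box E) = (5/12)(4/11)(3/10) = 1/22.
Multiplying each by its prior: 1/5 · 4/7 = 4/35, 1/5 · 6/11 = 6/55, 1/5 · 6/11 = 6/55, 1/5 · 1/35 = 1/175, 1/5 · 1/22 = 1/110; these sum to 191/550.
The posterior is then P(box A | data) = 0.32909, P(box B | data) = 0.31414, P(box C | data) = 0.31414, P(box D | data) = 0.016455, P(box E | data) = 0.026178.
Averaging over the posterior, P(green next | data) = (1/4)(0.32909) + (2/9)(0.31414) + (2/9)(0.31414) + (1)(0.016455) + (7/9)(0.026178) = 0.25871.

0.2587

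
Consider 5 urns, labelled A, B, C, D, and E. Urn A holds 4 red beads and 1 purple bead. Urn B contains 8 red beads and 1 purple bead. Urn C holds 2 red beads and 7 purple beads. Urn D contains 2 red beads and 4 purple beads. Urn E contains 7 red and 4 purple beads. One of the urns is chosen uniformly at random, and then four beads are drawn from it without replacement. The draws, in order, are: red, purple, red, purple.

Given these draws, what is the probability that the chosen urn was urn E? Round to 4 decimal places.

0.4026

For each hypothesis, P(data | H) works out to: P(data | urn A) = (4/5)(1/4)(3/3)(0/2) = 0; P(data | urn B) = (8/9)(1/8)(7/7)(0/6) = 0; P(data | urn C) = (2/9)(7/8)(1/7)(6/6) = 0.027778; P(data | urn D) = (2/6)(4/5)(1/4)(3/3) = 0.066667; P(data | urn E) = (7/11)(4/10)(6/9)(3/8) = 0.063636.
The prior-weighted likelihoods are 1/5 · 0 = 0, 1/5 · 0 = 0, 1/5 · 0.027778 = 0.0055556, 1/5 · 0.066667 = 0.013333, 1/5 · 0.063636 = 0.012727; with total 0.031616.
Hence P(urn E | data) = (0.012727) / (0.031616) = 0.40256.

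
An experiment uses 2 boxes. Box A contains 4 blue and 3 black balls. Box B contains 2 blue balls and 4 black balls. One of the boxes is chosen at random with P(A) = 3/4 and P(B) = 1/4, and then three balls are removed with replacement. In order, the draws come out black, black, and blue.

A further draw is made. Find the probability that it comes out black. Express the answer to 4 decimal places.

The likelihood of the observed sequence under each hypothesis: P(data | box A) = (3/7)(3/7)(4/7) = 0.10496; P(data | box B) = (4/6)(4/6)(2/6) = 0.14815.
The prior-weighted likelihoods are 3/4 · 0.10496 = 0.078717, 1/4 · 0.14815 = 0.037037; these sum to 0.11575.
Normalising, the posterior is P(box A | data) = 0.68004, P(box B | data) = 0.31996.
Averaging over the posterior, P(black next | data) = (3/7)(0.68004) + (2/3)(0.31996) = 0.50475.

0.5048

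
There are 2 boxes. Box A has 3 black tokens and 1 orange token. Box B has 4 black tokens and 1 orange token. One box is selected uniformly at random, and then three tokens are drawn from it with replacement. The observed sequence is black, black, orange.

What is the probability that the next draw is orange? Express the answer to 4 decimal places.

0.2262

Compute the likelihood of the observed sequence for each case: P(data | box A) = (3/4)(3/4)(1/4) = 0.14062; P(data | box B) = (4/5)(4/5)(1/5) = 0.128.
Weighting by the prior gives 1/2 · 0.14062 = 0.070312, 1/2 · 0.128 = 0.064; summing to 0.13431.
Normalising, the posterior is P(box A | data) = 0.5235, P(box B | data) = 0.4765.
Averaging over the posterior, P(orange next | data) = (1/4)(0.5235) + (1/5)(0.4765) = 0.22617.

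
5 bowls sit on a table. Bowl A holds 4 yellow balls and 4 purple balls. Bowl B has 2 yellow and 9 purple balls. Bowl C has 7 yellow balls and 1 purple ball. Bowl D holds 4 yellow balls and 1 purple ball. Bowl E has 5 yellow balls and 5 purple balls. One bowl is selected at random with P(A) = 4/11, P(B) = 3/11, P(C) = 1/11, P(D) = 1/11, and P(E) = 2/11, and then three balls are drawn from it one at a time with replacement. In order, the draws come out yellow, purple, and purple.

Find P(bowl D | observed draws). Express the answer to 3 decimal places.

Under each hypothesis, the probability of the observed sequence is: P(data | bowl A) = (4/8)(4/8)(4/8) = 0.125; P(data | bowl B) = (2/11)(9/11)(9/11) = 0.12171; P(data | bowl C) = (7/8)(1/8)(1/8) = 0.013672; P(data | bowl D) = (4/5)(1/5)(1/5) = 0.032; P(data | bowl E) = (5/10)(5/10)(5/10) = 0.125.
The prior-weighted likelihoods are 4/11 · 0.125 = 0.045455, 3/11 · 0.12171 = 0.033194, 1/11 · 0.013672 = 0.0012429, 1/11 · 0.032 = 0.0029091, 2/11 · 0.125 = 0.022727; summing to 0.10553.
By Bayes' rule, P(bowl D | data) = (0.0029091) / (0.10553) = 0.027567.

0.028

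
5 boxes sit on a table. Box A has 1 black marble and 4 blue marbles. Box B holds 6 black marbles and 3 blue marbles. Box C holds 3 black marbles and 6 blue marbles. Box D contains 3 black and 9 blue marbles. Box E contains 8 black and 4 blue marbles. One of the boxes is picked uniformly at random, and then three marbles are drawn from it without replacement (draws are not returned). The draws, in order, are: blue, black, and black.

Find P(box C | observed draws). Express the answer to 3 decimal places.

0.155

Under each hypothesis, the probability of the observed sequence is: P(data | box A) = (4/5)(1/4)(0/3) = 0; P(data | box B) = (3/9)(6/8)(5/7) = 0.17857; P(data | box C) = (6/9)(3/8)(2/7) = 0.071429; P(data | box D) = (9/12)(3/11)(2/10) = 0.040909; P(data | box E) = (4/12)(8/11)(7/10) = 0.1697.
The prior-weighted likelihoods are 1/5 · 0 = 0, 1/5 · 0.17857 = 0.035714, 1/5 · 0.071429 = 0.014286, 1/5 · 0.040909 = 0.0081818, 1/5 · 0.1697 = 0.033939; summing to 0.092121.
Hence P(box C | data) = (0.014286) / (0.092121) = 0.15508.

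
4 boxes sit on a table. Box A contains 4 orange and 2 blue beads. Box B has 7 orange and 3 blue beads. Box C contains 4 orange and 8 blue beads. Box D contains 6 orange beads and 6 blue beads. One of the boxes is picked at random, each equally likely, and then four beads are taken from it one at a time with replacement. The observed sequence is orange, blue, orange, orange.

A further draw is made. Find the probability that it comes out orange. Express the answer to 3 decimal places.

Under each hypothesis, the probability of the observed sequence is: P(data | box A) = (4/6)(2/6)(4/6)(4/6) = 0.098765; P(data | box B) = (7/10)(3/10)(7/10)(7/10) = 0.1029; P(data | box C) = (4/12)(8/12)(4/12)(4/12) = 0.024691; P(data | box D) = (6/12)(6/12)(6/12)(6/12) = 0.0625.
Multiplying each by its prior: 1/4 · 0.098765 = 0.024691, 1/4 · 0.1029 = 0.025725, 1/4 · 0.024691 = 0.0061728, 1/4 · 0.0625 = 0.015625; these sum to 0.072214.
The posterior is then P(box A | data) = 0.34192, P(box B | data) = 0.35623, P(box C | data) = 0.08548, P(box D | data) = 0.21637.
The predictive probability is P(orange next | data) = (2/3)(0.34192) + (7/10)(0.35623) + (1/3)(0.08548) + (1/2)(0.21637) = 0.61399.

0.614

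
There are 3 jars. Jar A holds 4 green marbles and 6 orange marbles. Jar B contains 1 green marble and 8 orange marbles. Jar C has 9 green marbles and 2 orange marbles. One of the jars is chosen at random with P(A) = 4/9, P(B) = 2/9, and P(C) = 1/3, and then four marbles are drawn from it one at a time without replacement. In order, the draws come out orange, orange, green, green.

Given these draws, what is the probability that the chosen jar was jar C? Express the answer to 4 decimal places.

Compute the likelihood of the observed sequence for each case: P(data | jar A) = (6/10)(5/9)(4/8)(3/7) = 0.071429; P(data | jar B) = (8/9)(7/8)(1/7)(0/6) = 0; P(data | jar C) = (2/11)(1/10)(9/9)(8/8) = 0.018182.
Multiplying each by its prior: 4/9 · 0.071429 = 0.031746, 2/9 · 0 = 0, 1/3 · 0.018182 = 0.0060606; with total 0.037807.
Therefore the posterior P(jar C | data) = (0.0060606) / (0.037807) = 0.16031.

0.1603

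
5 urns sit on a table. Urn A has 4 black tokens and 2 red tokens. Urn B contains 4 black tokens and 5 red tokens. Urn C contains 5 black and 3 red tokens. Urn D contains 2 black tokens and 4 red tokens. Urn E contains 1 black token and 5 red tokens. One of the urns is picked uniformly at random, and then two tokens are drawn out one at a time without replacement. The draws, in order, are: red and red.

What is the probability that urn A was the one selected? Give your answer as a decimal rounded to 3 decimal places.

Under each hypothesis, the probability of the observed sequence is: P(data | urn A) = (2/6)(1/5) = 0.066667; P(data | urn B) = (5/9)(4/8) = 0.27778; P(data | urn C) = (3/8)(2/7) = 0.10714; P(data | urn D) = (4/6)(3/5) = 0.4; P(data | urn E) = (5/6)(4/5) = 0.66667.
The prior-weighted likelihoods are 1/5 · 0.066667 = 0.013333, 1/5 · 0.27778 = 0.055556, 1/5 · 0.10714 = 0.021429, 1/5 · 0.4 = 0.08, 1/5 · 0.66667 = 0.13333; with total 0.30365.
Therefore the posterior P(urn A | data) = (0.013333) / (0.30365) = 0.04391.

0.044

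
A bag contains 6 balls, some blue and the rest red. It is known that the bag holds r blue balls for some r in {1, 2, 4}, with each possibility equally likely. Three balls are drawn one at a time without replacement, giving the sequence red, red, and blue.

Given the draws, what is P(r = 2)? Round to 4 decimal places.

The likelihood of the observed sequence under each hypothesis: P(data | r = 1) = (5/6)(4/5)(1/4) = 1/6; P(data | r = 2) = (4/6)(3/5)(2/4) = 1/5; P(data | r = 4) = (2/6)(1/5)(4/4) = 1/15.
Multiplying each by its prior: 1/3 · 1/6 = 1/18, 1/3 · 1/5 = 1/15, 1/3 · 1/15 = 1/45; summing to 13/90.
Hence P(r = 2 | data) = (1/15) / (13/90) = 6/13.

0.4615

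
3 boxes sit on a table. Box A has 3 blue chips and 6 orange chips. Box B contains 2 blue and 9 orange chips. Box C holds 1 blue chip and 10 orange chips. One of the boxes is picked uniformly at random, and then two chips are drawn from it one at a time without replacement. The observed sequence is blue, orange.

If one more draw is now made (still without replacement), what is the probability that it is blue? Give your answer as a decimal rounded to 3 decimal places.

0.178

For each hypothesis, P(data | H) works out to: P(data | box A) = (3/9)(6/8) = 1/4; P(data | box B) = (2/11)(9/10) = 9/55; P(data | box C) = (1/11)(10/10) = 1/11.
The prior-weighted likelihoods are 1/3 · 1/4 = 1/12, 1/3 · 9/55 = 3/55, 1/3 · 1/11 = 1/33; summing to 37/220.
Dividing through by the total gives posterior P(box A | data) = 55/111, P(box B | data) = 12/37, P(box C | data) = 20/111.
So P(blue next | data) = Σ P(blue next | H) P(H | data) = (2/7)(55/111) + (1/9)(12/37) + (0)(20/111) = 46/259.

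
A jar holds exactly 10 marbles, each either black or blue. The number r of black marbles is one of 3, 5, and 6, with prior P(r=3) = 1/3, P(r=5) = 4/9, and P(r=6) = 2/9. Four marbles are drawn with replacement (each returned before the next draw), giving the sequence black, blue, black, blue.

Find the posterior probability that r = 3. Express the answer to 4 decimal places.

For each hypothesis, P(data | H) works out to: P(data | r = 3) = (3/10)(7/10)(3/10)(7/10) = 0.0441; P(data | r = 5) = (5/10)(5/10)(5/10)(5/10) = 0.0625; P(data | r = 6) = (6/10)(4/10)(6/10)(4/10) = 0.0576.
Weighting by the prior gives 1/3 · 0.0441 = 0.0147, 4/9 · 0.0625 = 0.027778, 2/9 · 0.0576 = 0.0128; these sum to 0.055278.
Hence P(r = 3 | data) = (0.0147) / (0.055278) = 0.26593.

0.2659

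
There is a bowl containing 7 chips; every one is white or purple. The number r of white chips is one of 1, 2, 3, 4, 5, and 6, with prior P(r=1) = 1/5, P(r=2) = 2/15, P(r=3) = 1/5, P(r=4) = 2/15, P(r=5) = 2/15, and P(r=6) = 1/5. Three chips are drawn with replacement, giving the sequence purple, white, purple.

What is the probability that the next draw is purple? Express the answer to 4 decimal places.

0.6040

For each hypothesis, P(data | H) works out to: P(data | r = 1) = (6/7)(1/7)(6/7) = 0.10496; P(data | r = 2) = (5/7)(2/7)(5/7) = 0.14577; P(data | r = 3) = (4/7)(3/7)(4/7) = 0.13994; P(data | r = 4) = (3/7)(4/7)(3/7) = 0.10496; P(data | r = 5) = (2/7)(5/7)(2/7) = 0.058309; P(data | r = 6) = (1/7)(6/7)(1/7) = 0.017493.
The prior-weighted likelihoods are 1/5 · 0.10496 = 0.020991, 2/15 · 0.14577 = 0.019436, 1/5 · 0.13994 = 0.027988, 2/15 · 0.10496 = 0.013994, 2/15 · 0.058309 = 0.0077745, 1/5 · 0.017493 = 0.0034985; these sum to 0.093683.
Normalising, the posterior is P(r = 1 | data) = 0.22407, P(r = 2 | data) = 0.20747, P(r = 3 | data) = 0.29876, P(r = 4 | data) = 0.14938, P(r = 5 | data) = 0.082988, P(r = 6 | data) = 0.037344.
The predictive probability is P(purple next | data) = (6/7)(0.22407) + (5/7)(0.20747) + (4/7)(0.29876) + (3/7)(0.14938) + (2/7)(0.082988) + (1/7)(0.037344) = 0.60403.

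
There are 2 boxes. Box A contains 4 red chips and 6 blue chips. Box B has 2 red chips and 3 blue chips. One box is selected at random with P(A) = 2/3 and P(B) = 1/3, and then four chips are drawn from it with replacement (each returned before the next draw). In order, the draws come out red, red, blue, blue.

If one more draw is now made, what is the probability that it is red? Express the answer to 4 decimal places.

Under each hypothesis, the probability of the observed sequence is: P(data | box A) = (4/10)(4/10)(6/10)(6/10) = 36/625; P(data | box B) = (2/5)(2/5)(3/5)(3/5) = 36/625.
Weighting by the prior gives 2/3 · 36/625 = 24/625, 1/3 · 36/625 = 12/625; with total 36/625.
The posterior is then P(box A | data) = 2/3, P(box B | data) = 1/3.
Averaging over the posterior, P(red next | data) = (2/5)(2/3) + (2/5)(1/3) = 2/5.

0.4000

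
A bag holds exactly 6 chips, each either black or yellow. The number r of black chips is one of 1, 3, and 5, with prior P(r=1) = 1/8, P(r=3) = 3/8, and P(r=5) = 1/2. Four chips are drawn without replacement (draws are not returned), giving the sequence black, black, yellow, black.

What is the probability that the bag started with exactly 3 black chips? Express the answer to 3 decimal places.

0.184

Compute the likelihood of the observed sequence for each case: P(data | r = 1) = (1/6)(0/5) = 0; P(data | r = 3) = (3/6)(2/5)(3/4)(1/3) = 1/20; P(data | r = 5) = (5/6)(4/5)(1/4)(3/3) = 1/6.
The prior-weighted likelihoods are 1/8 · 0 = 0, 3/8 · 1/20 = 3/160, 1/2 · 1/6 = 1/12; these sum to 49/480.
So P(r = 3 | data) = (3/160) / (49/480) = 9/49.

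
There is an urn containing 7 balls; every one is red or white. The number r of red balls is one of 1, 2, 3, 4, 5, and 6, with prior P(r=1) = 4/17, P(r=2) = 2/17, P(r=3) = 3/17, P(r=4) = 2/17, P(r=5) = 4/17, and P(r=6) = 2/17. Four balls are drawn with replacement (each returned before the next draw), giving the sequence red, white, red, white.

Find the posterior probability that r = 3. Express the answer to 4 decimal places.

0.2813

Compute the likelihood of the observed sequence for each case: P(data | r = 1) = (1/7)(6/7)(1/7)(6/7) = 0.014994; P(data | r = 2) = (2/7)(5/7)(2/7)(5/7) = 0.041649; P(data | r = 3) = (3/7)(4/7)(3/7)(4/7) = 0.059975; P(data | r = 4) = (4/7)(3/7)(4/7)(3/7) = 0.059975; P(data | r = 5) = (5/7)(2/7)(5/7)(2/7) = 0.041649; P(data | r = 6) = (6/7)(1/7)(6/7)(1/7) = 0.014994.
Weighting by the prior gives 4/17 · 0.014994 = 0.0035279, 2/17 · 0.041649 = 0.0048999, 3/17 · 0.059975 = 0.010584, 2/17 · 0.059975 = 0.0070559, 4/17 · 0.041649 = 0.0097998, 2/17 · 0.014994 = 0.001764; summing to 0.037631.
So P(r = 3 | data) = (0.010584) / (0.037631) = 0.28125.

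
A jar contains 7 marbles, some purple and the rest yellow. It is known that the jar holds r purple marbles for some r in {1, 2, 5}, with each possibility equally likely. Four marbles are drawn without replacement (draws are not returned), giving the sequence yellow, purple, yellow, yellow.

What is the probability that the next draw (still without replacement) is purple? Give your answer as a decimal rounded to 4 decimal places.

The likelihood of the observed sequence under each hypothesis: P(data | r = 1) = (6/7)(1/6)(5/5)(4/4) = 1/7; P(data | r = 2) = (5/7)(2/6)(4/5)(3/4) = 1/7; P(data | r = 5) = (2/7)(5/6)(1/5)(0/4) = 0.
Multiplying each by its prior: 1/3 · 1/7 = 1/21, 1/3 · 1/7 = 1/21, 1/3 · 0 = 0; summing to 2/21.
Normalising, the posterior is P(r = 1 | data) = 1/2, P(r = 2 | data) = 1/2, P(r = 5 | data) = 0.
The predictive probability is P(purple next | data) = (0)(1/2) + (1/3)(1/2) = 1/6.

0.1667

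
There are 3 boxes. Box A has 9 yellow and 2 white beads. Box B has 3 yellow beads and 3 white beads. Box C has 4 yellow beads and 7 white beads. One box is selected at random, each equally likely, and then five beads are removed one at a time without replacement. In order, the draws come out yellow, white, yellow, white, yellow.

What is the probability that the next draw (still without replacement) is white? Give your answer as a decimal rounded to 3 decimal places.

0.754

The likelihood of the observed sequence under each hypothesis: P(data | box A) = (9/11)(2/10)(8/9)(1/8)(7/7) = 1/55; P(data | box B) = (3/6)(3/5)(2/4)(2/3)(1/2) = 1/20; P(data | box C) = (4/11)(7/10)(3/9)(6/8)(2/7) = 1/55.
Weighting by the prior gives 1/3 · 1/55 = 1/165, 1/3 · 1/20 = 1/60, 1/3 · 1/55 = 1/165; with total 19/660.
Normalising, the posterior is P(box A | data) = 4/19, P(box B | data) = 11/19, P(box C | data) = 4/19.
Averaging over the posterior, P(white next | data) = (0)(4/19) + (1)(11/19) + (5/6)(4/19) = 43/57.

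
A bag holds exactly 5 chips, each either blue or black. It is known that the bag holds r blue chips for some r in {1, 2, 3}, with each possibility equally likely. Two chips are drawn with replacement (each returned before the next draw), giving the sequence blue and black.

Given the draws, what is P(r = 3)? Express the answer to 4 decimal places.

0.3750

The likelihood of the observed sequence under each hypothesis: P(data | r = 1) = (1/5)(4/5) = 4/25; P(data | r = 2) = (2/5)(3/5) = 6/25; P(data | r = 3) = (3/5)(2/5) = 6/25.
Multiplying each by its prior: 1/3 · 4/25 = 4/75, 1/3 · 6/25 = 2/25, 1/3 · 6/25 = 2/25; summing to 16/75.
By Bayes' rule, P(r = 3 | data) = (2/25) / (16/75) = 3/8.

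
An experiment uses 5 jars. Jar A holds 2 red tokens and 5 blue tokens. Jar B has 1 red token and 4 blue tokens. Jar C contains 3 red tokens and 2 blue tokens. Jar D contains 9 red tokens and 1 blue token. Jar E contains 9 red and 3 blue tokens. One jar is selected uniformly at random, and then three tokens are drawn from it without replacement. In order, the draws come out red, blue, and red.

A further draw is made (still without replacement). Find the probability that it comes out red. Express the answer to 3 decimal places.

The likelihood of the observed sequence under each hypothesis: P(data | jar A) = (2/7)(5/6)(1/5) = 0.047619; P(data | jar B) = (1/5)(4/4)(0/3) = 0; P(data | jar C) = (3/5)(2/4)(2/3) = 0.2; P(data | jar D) = (9/10)(1/9)(8/8) = 0.1; P(data | jar E) = (9/12)(3/11)(8/10) = 0.16364.
Weighting by the prior gives 1/5 · 0.047619 = 0.0095238, 1/5 · 0 = 0, 1/5 · 0.2 = 0.04, 1/5 · 0.1 = 0.02, 1/5 · 0.16364 = 0.032727; with total 0.10225.
Dividing through by the total gives posterior P(jar A | data) = 0.093141, P(jar B | data) = 0, P(jar C | data) = 0.39119, P(jar D | data) = 0.1956, P(jar E | data) = 0.32007.
So P(red next | data) = Σ P(red next | H) P(H | data) = (0)(0.093141) + (1/2)(0.39119) + (1)(0.1956) + (7/9)(0.32007) = 0.64014.

0.640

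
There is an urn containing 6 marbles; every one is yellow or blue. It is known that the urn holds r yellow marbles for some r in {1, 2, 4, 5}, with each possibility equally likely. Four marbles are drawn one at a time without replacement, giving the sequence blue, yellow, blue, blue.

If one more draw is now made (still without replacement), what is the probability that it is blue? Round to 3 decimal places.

The likelihood of the observed sequence under each hypothesis: P(data | r = 1) = (5/6)(1/5)(4/4)(3/3) = 1/6; P(data | r = 2) = (4/6)(2/5)(3/4)(2/3) = 2/15; P(data | r = 4) = (2/6)(4/5)(1/4)(0/3) = 0; P(data | r = 5) = (1/6)(5/5)(0/4) = 0.
The prior-weighted likelihoods are 1/4 · 1/6 = 1/24, 1/4 · 2/15 = 1/30, 1/4 · 0 = 0, 1/4 · 0 = 0; summing to 3/40.
Normalising, the posterior is P(r = 1 | data) = 5/9, P(r = 2 | data) = 4/9, P(r = 4 | data) = 0, P(r = 5 | data) = 0.
Averaging over the posterior, P(blue next | data) = (1)(5/9) + (1/2)(4/9) = 7/9.

0.778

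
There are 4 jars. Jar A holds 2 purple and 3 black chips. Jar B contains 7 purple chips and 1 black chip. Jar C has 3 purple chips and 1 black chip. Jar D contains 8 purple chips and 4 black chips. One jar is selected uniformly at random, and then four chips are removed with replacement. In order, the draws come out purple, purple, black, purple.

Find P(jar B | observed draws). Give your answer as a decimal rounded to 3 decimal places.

For each hypothesis, P(data | H) works out to: P(data | jar A) = (2/5)(2/5)(3/5)(2/5) = 0.0384; P(data | jar B) = (7/8)(7/8)(1/8)(7/8) = 0.08374; P(data | jar C) = (3/4)(3/4)(1/4)(3/4) = 0.10547; P(data | jar D) = (8/12)(8/12)(4/12)(8/12) = 0.098765.
Weighting by the prior gives 1/4 · 0.0384 = 0.0096, 1/4 · 0.08374 = 0.020935, 1/4 · 0.10547 = 0.026367, 1/4 · 0.098765 = 0.024691; with total 0.081594.
Hence P(jar B | data) = (0.020935) / (0.081594) = 0.25658.

0.257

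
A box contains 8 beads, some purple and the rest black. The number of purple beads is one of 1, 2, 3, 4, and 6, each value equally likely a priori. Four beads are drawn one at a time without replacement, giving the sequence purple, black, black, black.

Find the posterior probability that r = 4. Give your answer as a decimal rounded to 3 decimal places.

0.132

Under each hypothesis, the probability of the observed sequence is: P(data | r = 1) = (1/8)(7/7)(6/6)(5/5) = 0.125; P(data | r = 2) = (2/8)(6/7)(5/6)(4/5) = 0.14286; P(data | r = 3) = (3/8)(5/7)(4/6)(3/5) = 0.10714; P(data | r = 4) = (4/8)(4/7)(3/6)(2/5) = 0.057143; P(data | r = 6) = (6/8)(2/7)(1/6)(0/5) = 0.
Weighting by the prior gives 1/5 · 0.125 = 0.025, 1/5 · 0.14286 = 0.028571, 1/5 · 0.10714 = 0.021429, 1/5 · 0.057143 = 0.011429, 1/5 · 0 = 0; summing to 0.086429.
Therefore the posterior P(r = 4 | data) = (0.011429) / (0.086429) = 0.13223.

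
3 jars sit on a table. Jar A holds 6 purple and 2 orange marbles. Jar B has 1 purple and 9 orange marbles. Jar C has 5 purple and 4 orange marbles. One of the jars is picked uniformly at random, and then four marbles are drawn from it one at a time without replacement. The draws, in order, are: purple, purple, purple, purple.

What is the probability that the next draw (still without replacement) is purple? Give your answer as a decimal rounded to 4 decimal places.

0.4531

For each hypothesis, P(data | H) works out to: P(data | jar A) = (6/8)(5/7)(4/6)(3/5) = 3/14; P(data | jar B) = (1/10)(0/9) = 0; P(data | jar C) = (5/9)(4/8)(3/7)(2/6) = 5/126.
The prior-weighted likelihoods are 1/3 · 3/14 = 1/14, 1/3 · 0 = 0, 1/3 · 5/126 = 5/378; summing to 16/189.
Normalising, the posterior is P(jar A | data) = 27/32, P(jar B | data) = 0, P(jar C | data) = 5/32.
Averaging over the posterior, P(purple next | data) = (1/2)(27/32) + (1/5)(5/32) = 29/64.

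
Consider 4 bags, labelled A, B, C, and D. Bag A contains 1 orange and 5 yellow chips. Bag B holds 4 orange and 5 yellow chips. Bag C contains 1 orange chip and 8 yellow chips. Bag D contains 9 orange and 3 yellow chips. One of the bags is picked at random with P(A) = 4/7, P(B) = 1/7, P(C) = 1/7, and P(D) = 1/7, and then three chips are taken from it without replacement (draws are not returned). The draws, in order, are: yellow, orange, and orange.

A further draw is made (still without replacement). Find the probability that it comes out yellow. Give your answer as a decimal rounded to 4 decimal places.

0.4094

Under each hypothesis, the probability of the observed sequence is: P(data | bag A) = (5/6)(1/5)(0/4) = 0; P(data | bag B) = (5/9)(4/8)(3/7) = 0.11905; P(data | bag C) = (8/9)(1/8)(0/7) = 0; P(data | bag D) = (3/12)(9/11)(8/10) = 0.16364.
The prior-weighted likelihoods are 4/7 · 0 = 0, 1/7 · 0.11905 = 0.017007, 1/7 · 0 = 0, 1/7 · 0.16364 = 0.023377; summing to 0.040383.
The posterior is then P(bag A | data) = 0, P(bag B | data) = 0.42113, P(bag C | data) = 0, P(bag D | data) = 0.57887.
The predictive probability is P(yellow next | data) = (2/3)(0.42113) + (2/9)(0.57887) = 0.40939.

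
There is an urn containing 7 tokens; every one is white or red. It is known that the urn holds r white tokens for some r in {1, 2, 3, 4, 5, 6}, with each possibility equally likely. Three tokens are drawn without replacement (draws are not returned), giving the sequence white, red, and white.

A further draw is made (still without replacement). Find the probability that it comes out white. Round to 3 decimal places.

0.600

The likelihood of the observed sequence under each hypothesis: P(data | r = 1) = (1/7)(6/6)(0/5) = 0; P(data | r = 2) = (2/7)(5/6)(1/5) = 1/21; P(data | r = 3) = (3/7)(4/6)(2/5) = 4/35; P(data | r = 4) = (4/7)(3/6)(3/5) = 6/35; P(data | r = 5) = (5/7)(2/6)(4/5) = 4/21; P(data | r = 6) = (6/7)(1/6)(5/5) = 1/7.
Weighting by the prior gives 1/6 · 0 = 0, 1/6 · 1/21 = 1/126, 1/6 · 4/35 = 2/105, 1/6 · 6/35 = 1/35, 1/6 · 4/21 = 2/63, 1/6 · 1/7 = 1/42; summing to 1/9.
Dividing through by the total gives posterior P(r = 1 | data) = 0, P(r = 2 | data) = 1/14, P(r = 3 | data) = 6/35, P(r = 4 | data) = 9/35, P(r = 5 | data) = 2/7, P(r = 6 | data) = 3/14.
Averaging over the posterior, P(white next | data) = (0)(1/14) + (1/4)(6/35) + (1/2)(9/35) + (3/4)(2/7) + (1)(3/14) = 3/5.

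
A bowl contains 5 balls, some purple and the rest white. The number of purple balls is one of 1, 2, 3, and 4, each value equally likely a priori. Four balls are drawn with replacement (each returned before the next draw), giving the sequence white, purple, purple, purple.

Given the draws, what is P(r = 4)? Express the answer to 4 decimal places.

Under each hypothesis, the probability of the observed sequence is: P(data | r = 1) = (4/5)(1/5)(1/5)(1/5) = 0.0064; P(data | r = 2) = (3/5)(2/5)(2/5)(2/5) = 0.0384; P(data | r = 3) = (2/5)(3/5)(3/5)(3/5) = 0.0864; P(data | r = 4) = (1/5)(4/5)(4/5)(4/5) = 0.1024.
Multiplying each by its prior: 1/4 · 0.0064 = 0.0016, 1/4 · 0.0384 = 0.0096, 1/4 · 0.0864 = 0.0216, 1/4 · 0.1024 = 0.0256; with total 0.0584.
Therefore the posterior P(r = 4 | data) = (0.0256) / (0.0584) = 0.43836.

0.4384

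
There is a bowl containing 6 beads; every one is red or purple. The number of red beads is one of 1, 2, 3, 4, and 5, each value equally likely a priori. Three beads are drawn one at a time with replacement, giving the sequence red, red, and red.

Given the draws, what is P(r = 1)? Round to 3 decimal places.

0.004

Under each hypothesis, the probability of the observed sequence is: P(data | r = 1) = (1/6)(1/6)(1/6) = 0.0046296; P(data | r = 2) = (2/6)(2/6)(2/6) = 0.037037; P(data | r = 3) = (3/6)(3/6)(3/6) = 0.125; P(data | r = 4) = (4/6)(4/6)(4/6) = 0.2963; P(data | r = 5) = (5/6)(5/6)(5/6) = 0.5787.
Multiplying each by its prior: 1/5 · 0.0046296 = 0.00092593, 1/5 · 0.037037 = 0.0074074, 1/5 · 0.125 = 0.025, 1/5 · 0.2963 = 0.059259, 1/5 · 0.5787 = 0.11574; with total 0.20833.
Hence P(r = 1 | data) = (0.00092593) / (0.20833) = 0.0044444.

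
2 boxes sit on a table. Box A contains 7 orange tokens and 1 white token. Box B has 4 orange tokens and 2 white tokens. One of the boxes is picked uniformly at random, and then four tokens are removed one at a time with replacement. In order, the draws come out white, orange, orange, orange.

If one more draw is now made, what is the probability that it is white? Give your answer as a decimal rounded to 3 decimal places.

0.238

Under each hypothesis, the probability of the observed sequence is: P(data | box A) = (1/8)(7/8)(7/8)(7/8) = 0.08374; P(data | box B) = (2/6)(4/6)(4/6)(4/6) = 0.098765.
Multiplying each by its prior: 1/2 · 0.08374 = 0.04187, 1/2 · 0.098765 = 0.049383; these sum to 0.091253.
Dividing through by the total gives posterior P(box A | data) = 0.45884, P(box B | data) = 0.54116.
The predictive probability is P(white next | data) = (1/8)(0.45884) + (1/3)(0.54116) = 0.23774.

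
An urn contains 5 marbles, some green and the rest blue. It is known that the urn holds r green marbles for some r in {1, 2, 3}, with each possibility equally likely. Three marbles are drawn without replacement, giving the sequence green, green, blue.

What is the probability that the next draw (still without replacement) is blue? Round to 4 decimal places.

0.6667

The likelihood of the observed sequence under each hypothesis: P(data | r = 1) = (1/5)(0/4) = 0; P(data | r = 2) = (2/5)(1/4)(3/3) = 1/10; P(data | r = 3) = (3/5)(2/4)(2/3) = 1/5.
Weighting by the prior gives 1/3 · 0 = 0, 1/3 · 1/10 = 1/30, 1/3 · 1/5 = 1/15; these sum to 1/10.
Dividing through by the total gives posterior P(r = 1 | data) = 0, P(r = 2 | data) = 1/3, P(r = 3 | data) = 2/3.
So P(blue next | data) = Σ P(blue next | H) P(H | data) = (1)(1/3) + (1/2)(2/3) = 2/3.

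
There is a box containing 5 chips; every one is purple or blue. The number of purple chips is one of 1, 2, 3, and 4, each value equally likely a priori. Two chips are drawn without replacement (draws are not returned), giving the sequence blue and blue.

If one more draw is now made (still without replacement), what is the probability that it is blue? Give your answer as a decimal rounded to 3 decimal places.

0.500

Under each hypothesis, the probability of the observed sequence is: P(data | r = 1) = (4/5)(3/4) = 3/5; P(data | r = 2) = (3/5)(2/4) = 3/10; P(data | r = 3) = (2/5)(1/4) = 1/10; P(data | r = 4) = (1/5)(0/4) = 0.
Multiplying each by its prior: 1/4 · 3/5 = 3/20, 1/4 · 3/10 = 3/40, 1/4 · 1/10 = 1/40, 1/4 · 0 = 0; summing to 1/4.
Dividing through by the total gives posterior P(r = 1 | data) = 3/5, P(r = 2 | data) = 3/10, P(r = 3 | data) = 1/10, P(r = 4 | data) = 0.
The predictive probability is P(blue next | data) = (2/3)(3/5) + (1/3)(3/10) + (0)(1/10) = 1/2.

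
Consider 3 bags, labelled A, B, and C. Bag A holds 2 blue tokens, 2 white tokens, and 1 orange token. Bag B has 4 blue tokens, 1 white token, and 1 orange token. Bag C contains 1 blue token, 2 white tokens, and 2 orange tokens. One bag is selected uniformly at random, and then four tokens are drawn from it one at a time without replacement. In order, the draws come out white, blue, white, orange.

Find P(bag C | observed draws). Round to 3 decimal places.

0.500

For each hypothesis, P(data | H) works out to: P(data | bag A) = (2/5)(2/4)(1/3)(1/2) = 1/30; P(data | bag B) = (1/6)(4/5)(0/4) = 0; P(data | bag C) = (2/5)(1/4)(1/3)(2/2) = 1/30.
The prior-weighted likelihoods are 1/3 · 1/30 = 1/90, 1/3 · 0 = 0, 1/3 · 1/30 = 1/90; these sum to 1/45.
Therefore the posterior P(bag C | data) = (1/90) / (1/45) = 1/2.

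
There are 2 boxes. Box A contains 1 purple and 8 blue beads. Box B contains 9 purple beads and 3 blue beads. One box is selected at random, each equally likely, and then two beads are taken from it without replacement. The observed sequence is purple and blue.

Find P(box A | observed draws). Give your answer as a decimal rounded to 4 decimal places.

Compute the likelihood of the observed sequence for each case: P(data | box A) = (1/9)(8/8) = 1/9; P(data | box B) = (9/12)(3/11) = 9/44.
Multiplying each by its prior: 1/2 · 1/9 = 1/18, 1/2 · 9/44 = 9/88; these sum to 125/792.
Therefore the posterior P(box A | data) = (1/18) / (125/792) = 44/125.

0.3520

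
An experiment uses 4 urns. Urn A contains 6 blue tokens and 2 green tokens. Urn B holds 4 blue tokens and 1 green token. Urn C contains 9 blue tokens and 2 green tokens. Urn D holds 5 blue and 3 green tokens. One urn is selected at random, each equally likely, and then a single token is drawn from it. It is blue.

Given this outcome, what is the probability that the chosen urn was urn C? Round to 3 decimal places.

0.273

Under each hypothesis, the probability of this draw is: P(data | urn A) = (6/8) = 0.75; P(data | urn B) = (4/5) = 0.8; P(data | urn C) = (9/11) = 0.81818; P(data | urn D) = (5/8) = 0.625.
Weighting by the prior gives 1/4 · 0.75 = 0.1875, 1/4 · 0.8 = 0.2, 1/4 · 0.81818 = 0.20455, 1/4 · 0.625 = 0.15625; summing to 0.7483.
So P(urn C | data) = (0.20455) / (0.7483) = 0.27335.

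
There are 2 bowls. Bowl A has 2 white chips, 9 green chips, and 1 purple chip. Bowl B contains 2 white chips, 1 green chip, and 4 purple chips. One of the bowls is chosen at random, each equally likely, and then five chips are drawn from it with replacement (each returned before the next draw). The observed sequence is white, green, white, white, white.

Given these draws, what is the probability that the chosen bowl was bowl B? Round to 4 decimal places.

For each hypothesis, P(data | H) works out to: P(data | bowl A) = (2/12)(9/12)(2/12)(2/12)(2/12) = 0.0005787; P(data | bowl B) = (2/7)(1/7)(2/7)(2/7)(2/7) = 0.00095198.
The prior-weighted likelihoods are 1/2 · 0.0005787 = 0.00028935, 1/2 · 0.00095198 = 0.00047599; summing to 0.00076534.
By Bayes' rule, P(bowl B | data) = (0.00047599) / (0.00076534) = 0.62193.

0.6219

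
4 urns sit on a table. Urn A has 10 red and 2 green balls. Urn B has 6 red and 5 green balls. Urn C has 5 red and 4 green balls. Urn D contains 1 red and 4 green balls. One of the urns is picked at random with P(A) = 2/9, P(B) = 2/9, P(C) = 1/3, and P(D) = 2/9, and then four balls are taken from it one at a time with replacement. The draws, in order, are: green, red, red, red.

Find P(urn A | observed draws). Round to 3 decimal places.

The likelihood of the observed sequence under each hypothesis: P(data | urn A) = (2/12)(10/12)(10/12)(10/12) = 0.096451; P(data | urn B) = (5/11)(6/11)(6/11)(6/11) = 0.073765; P(data | urn C) = (4/9)(5/9)(5/9)(5/9) = 0.076208; P(data | urn D) = (4/5)(1/5)(1/5)(1/5) = 0.0064.
Weighting by the prior gives 2/9 · 0.096451 = 0.021433, 2/9 · 0.073765 = 0.016392, 1/3 · 0.076208 = 0.025403, 2/9 · 0.0064 = 0.0014222; summing to 0.064651.
Hence P(urn A | data) = (0.021433) / (0.064651) = 0.33153.

0.332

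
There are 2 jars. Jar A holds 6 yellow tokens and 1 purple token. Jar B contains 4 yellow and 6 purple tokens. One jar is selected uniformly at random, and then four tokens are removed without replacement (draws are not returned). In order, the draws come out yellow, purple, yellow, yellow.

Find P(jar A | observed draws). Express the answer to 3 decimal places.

0.833

Under each hypothesis, the probability of the observed sequence is: P(data | jar A) = (6/7)(1/6)(5/5)(4/4) = 1/7; P(data | jar B) = (4/10)(6/9)(3/8)(2/7) = 1/35.
Weighting by the prior gives 1/2 · 1/7 = 1/14, 1/2 · 1/35 = 1/70; with total 3/35.
So P(jar A | data) = (1/14) / (3/35) = 5/6.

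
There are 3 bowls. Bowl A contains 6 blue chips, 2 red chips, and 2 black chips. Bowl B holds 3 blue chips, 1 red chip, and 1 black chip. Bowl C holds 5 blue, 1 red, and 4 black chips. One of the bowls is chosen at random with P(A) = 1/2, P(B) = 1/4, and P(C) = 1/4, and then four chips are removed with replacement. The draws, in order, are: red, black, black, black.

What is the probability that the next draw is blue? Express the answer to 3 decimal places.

0.543

For each hypothesis, P(data | H) works out to: P(data | bowl A) = (2/10)(2/10)(2/10)(2/10) = 0.0016; P(data | bowl B) = (1/5)(1/5)(1/5)(1/5) = 0.0016; P(data | bowl C) = (1/10)(4/10)(4/10)(4/10) = 0.0064.
Multiplying each by its prior: 1/2 · 0.0016 = 0.0008, 1/4 · 0.0016 = 0.0004, 1/4 · 0.0064 = 0.0016; summing to 0.0028.
The posterior is then P(bowl A | data) = 0.28571, P(bowl B | data) = 0.14286, P(bowl C | data) = 0.57143.
The predictive probability is P(blue next | data) = (3/5)(0.28571) + (3/5)(0.14286) + (1/2)(0.57143) = 0.54286.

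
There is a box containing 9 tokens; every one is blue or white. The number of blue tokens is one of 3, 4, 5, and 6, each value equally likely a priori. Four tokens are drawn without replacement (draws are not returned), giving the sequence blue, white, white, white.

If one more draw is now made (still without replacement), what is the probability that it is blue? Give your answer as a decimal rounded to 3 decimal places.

Compute the likelihood of the observed sequence for each case: P(data | r = 3) = (3/9)(6/8)(5/7)(4/6) = 5/42; P(data | r = 4) = (4/9)(5/8)(4/7)(3/6) = 5/63; P(data | r = 5) = (5/9)(4/8)(3/7)(2/6) = 5/126; P(data | r = 6) = (6/9)(3/8)(2/7)(1/6) = 1/84.
Weighting by the prior gives 1/4 · 5/42 = 5/168, 1/4 · 5/63 = 5/252, 1/4 · 5/126 = 5/504, 1/4 · 1/84 = 1/336; these sum to 1/16.
The posterior is then P(r = 3 | data) = 10/21, P(r = 4 | data) = 20/63, P(r = 5 | data) = 10/63, P(r = 6 | data) = 1/21.
So P(blue next | data) = Σ P(blue next | H) P(H | data) = (2/5)(10/21) + (3/5)(20/63) + (4/5)(10/63) + (1)(1/21) = 5/9.

0.556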